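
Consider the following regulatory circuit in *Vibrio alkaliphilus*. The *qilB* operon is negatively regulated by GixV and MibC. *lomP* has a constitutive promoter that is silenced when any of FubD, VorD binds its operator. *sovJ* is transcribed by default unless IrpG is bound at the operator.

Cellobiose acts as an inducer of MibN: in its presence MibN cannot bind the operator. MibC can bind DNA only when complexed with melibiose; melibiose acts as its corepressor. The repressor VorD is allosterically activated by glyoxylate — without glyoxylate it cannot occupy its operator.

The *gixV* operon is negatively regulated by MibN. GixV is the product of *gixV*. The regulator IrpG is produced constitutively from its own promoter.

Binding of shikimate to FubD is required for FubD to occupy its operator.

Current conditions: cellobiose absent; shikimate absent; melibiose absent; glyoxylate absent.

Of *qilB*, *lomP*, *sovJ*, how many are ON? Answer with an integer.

Cellobiose is absent, so MibN is active.
With repressor MibN bound, *gixV* is not transcribed.
So GixV is not produced.
Melibiose is absent, so MibC is inactive.
With no repressor bound, *qilB* is transcribed.
→ *qilB* is ON.
Shikimate is absent, so FubD is inactive.
Glyoxylate is absent, so VorD is inactive.
With no repressor bound, *lomP* is transcribed.
→ *lomP* is ON.
IrpG is produced constitutively and is active.
With repressor IrpG bound, *sovJ* is not transcribed.
→ *sovJ* is OFF.
2 of the 3 genes are transcribed.

2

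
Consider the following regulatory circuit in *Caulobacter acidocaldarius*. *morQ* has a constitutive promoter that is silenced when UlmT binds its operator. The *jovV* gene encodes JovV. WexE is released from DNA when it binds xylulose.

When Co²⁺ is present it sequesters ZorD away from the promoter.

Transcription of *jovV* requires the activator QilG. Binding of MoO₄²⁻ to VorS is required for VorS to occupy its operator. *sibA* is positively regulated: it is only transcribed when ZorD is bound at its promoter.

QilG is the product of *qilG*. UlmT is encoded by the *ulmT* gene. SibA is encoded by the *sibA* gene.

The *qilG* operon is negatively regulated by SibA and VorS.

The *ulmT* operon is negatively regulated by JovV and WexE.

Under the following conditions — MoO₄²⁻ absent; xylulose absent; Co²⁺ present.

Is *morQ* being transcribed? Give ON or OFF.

ON

Co²⁺ is present, so ZorD is inactive.
Required activator ZorD is absent, so *sibA* is not transcribed.
So SibA is not produced.
MoO₄²⁻ is absent, so VorS is inactive.
With no repressor bound, *qilG* is transcribed.
So QilG is produced and active.
No repressor is bound and QilG is active, so *jovV* is transcribed.
So JovV is produced and active.
Xylulose is absent, so WexE is active.
With repressor JovV bound, *ulmT* is not transcribed.
So UlmT is not produced.
With no repressor bound, *morQ* is transcribed.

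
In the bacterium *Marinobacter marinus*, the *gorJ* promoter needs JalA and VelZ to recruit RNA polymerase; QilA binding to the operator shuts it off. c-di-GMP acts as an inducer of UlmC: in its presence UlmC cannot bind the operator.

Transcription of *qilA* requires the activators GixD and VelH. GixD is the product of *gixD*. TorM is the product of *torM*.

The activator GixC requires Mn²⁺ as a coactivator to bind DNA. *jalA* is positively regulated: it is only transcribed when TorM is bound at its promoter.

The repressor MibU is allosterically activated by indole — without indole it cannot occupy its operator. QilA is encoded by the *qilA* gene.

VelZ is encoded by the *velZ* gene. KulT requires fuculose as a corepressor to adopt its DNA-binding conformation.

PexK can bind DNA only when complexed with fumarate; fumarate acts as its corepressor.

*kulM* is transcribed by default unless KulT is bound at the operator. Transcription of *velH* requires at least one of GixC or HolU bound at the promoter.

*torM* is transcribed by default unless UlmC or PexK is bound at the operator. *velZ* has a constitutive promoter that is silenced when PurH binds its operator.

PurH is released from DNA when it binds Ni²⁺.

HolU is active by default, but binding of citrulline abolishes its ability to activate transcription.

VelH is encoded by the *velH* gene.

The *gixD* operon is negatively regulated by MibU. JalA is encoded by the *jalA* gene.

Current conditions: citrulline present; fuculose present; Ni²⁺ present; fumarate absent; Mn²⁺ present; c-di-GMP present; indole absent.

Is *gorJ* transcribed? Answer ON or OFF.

c-di-GMP is present, so UlmC is inactive.
Fumarate is absent, so PexK is inactive.
With no repressor bound, *torM* is transcribed.
So TorM is produced and active.
No repressor is bound and TorM is active, so *jalA* is transcribed.
So JalA is produced and active.
Ni²⁺ is present, so PurH is inactive.
With no repressor bound, *velZ* is transcribed.
So VelZ is produced and active.
Indole is absent, so MibU is inactive.
With no repressor bound, *gixD* is transcribed.
So GixD is produced and active.
Mn²⁺ is present, so GixC is active.
Citrulline is present, so HolU is inactive.
Activator GixC is present, so *velH* is transcribed.
So VelH is produced and active.
No repressor is bound and GixD and VelH are active, so *qilA* is transcribed.
So QilA is produced and active.
With repressor QilA bound, *gorJ* is not transcribed.

OFF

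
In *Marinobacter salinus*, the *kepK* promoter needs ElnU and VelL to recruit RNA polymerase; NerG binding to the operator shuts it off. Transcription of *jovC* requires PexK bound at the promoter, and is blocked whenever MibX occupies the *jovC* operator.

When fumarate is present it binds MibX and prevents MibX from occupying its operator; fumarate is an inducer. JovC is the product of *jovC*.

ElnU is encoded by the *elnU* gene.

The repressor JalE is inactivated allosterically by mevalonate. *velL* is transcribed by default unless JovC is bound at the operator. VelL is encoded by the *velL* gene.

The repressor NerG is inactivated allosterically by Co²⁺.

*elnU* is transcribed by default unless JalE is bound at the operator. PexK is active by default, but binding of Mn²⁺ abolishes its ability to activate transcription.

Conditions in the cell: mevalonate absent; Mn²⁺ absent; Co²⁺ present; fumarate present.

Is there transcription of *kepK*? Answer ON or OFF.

OFF

Mevalonate is absent, so JalE is active.
With repressor JalE bound, *elnU* is not transcribed.
So ElnU is not produced.
Co²⁺ is present, so NerG is inactive.
Mn²⁺ is absent, so PexK is active.
Fumarate is present, so MibX is inactive.
No repressor is bound and PexK is active, so *jovC* is transcribed.
So JovC is produced and active.
With repressor JovC bound, *velL* is not transcribed.
So VelL is not produced.
Required activator ElnU is absent, so *kepK* is not transcribed.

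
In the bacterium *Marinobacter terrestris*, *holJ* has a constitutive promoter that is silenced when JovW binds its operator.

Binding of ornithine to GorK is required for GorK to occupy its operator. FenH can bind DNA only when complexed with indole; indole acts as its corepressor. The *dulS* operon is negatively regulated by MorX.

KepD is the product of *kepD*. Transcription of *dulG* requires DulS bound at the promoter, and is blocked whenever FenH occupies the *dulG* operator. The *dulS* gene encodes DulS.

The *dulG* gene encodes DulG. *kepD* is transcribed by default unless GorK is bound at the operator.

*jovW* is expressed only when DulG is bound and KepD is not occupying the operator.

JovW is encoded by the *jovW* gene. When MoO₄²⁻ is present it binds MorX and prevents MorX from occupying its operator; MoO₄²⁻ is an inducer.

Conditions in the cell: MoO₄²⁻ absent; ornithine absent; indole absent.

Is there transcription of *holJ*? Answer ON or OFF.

MoO₄²⁻ is absent, so MorX is active.
With repressor MorX bound, *dulS* is not transcribed.
So DulS is not produced.
Indole is absent, so FenH is inactive.
Required activator DulS is absent, so *dulG* is not transcribed.
So DulG is not produced.
Ornithine is absent, so GorK is inactive.
With no repressor bound, *kepD* is transcribed.
So KepD is produced and active.
With repressor KepD bound, *jovW* is not transcribed.
So JovW is not produced.
With no repressor bound, *holJ* is transcribed.

ON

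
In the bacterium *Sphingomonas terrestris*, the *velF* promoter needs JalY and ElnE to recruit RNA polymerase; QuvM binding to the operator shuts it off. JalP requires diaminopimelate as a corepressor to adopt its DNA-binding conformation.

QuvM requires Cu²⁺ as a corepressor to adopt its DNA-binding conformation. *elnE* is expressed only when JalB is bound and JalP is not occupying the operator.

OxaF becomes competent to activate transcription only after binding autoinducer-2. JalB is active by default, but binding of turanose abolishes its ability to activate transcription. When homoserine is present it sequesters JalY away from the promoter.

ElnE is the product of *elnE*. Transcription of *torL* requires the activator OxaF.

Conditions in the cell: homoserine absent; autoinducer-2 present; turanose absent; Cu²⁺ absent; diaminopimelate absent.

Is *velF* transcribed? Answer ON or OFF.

Homoserine is absent, so JalY is active.
Diaminopimelate is absent, so JalP is inactive.
Turanose is absent, so JalB is active.
No repressor is bound and JalB is active, so *elnE* is transcribed.
So ElnE is produced and active.
Cu²⁺ is absent, so QuvM is inactive.
No repressor is bound and JalY and ElnE are active, so *velF* is transcribed.

ON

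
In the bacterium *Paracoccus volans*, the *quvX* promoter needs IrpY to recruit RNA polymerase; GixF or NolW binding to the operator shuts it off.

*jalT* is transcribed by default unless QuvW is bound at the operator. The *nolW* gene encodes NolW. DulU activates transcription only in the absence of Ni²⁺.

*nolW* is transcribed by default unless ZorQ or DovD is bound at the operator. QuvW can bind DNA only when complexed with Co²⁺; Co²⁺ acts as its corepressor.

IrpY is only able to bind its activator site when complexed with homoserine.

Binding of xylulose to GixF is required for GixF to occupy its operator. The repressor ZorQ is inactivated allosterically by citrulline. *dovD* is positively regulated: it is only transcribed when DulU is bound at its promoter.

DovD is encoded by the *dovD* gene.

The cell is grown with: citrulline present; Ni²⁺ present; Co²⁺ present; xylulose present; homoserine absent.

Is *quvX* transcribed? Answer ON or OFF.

Xylulose is present, so GixF is active.
Homoserine is absent, so IrpY is inactive.
Citrulline is present, so ZorQ is inactive.
Ni²⁺ is present, so DulU is inactive.
Required activator DulU is absent, so *dovD* is not transcribed.
So DovD is not produced.
With no repressor bound, *nolW* is transcribed.
So NolW is produced and active.
With repressor GixF bound, *quvX* is not transcribed.

OFF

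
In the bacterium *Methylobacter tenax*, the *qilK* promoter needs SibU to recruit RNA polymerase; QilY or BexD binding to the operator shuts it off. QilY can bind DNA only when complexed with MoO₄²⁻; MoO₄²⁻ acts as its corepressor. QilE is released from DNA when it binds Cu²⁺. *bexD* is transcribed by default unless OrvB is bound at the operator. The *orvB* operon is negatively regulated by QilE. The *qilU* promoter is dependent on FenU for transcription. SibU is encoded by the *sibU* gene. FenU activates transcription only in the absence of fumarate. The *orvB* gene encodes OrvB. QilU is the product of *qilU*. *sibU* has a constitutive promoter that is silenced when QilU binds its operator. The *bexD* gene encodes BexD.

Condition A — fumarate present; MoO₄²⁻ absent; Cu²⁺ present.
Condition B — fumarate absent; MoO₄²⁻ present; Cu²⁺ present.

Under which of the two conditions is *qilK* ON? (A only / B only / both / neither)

A only

Condition A:
Fumarate is present, so FenU is inactive.
Required activator FenU is absent, so *qilU* is not transcribed.
So QilU is not produced.
With no repressor bound, *sibU* is transcribed.
So SibU is produced and active.
MoO₄²⁻ is absent, so QilY is inactive.
Cu²⁺ is present, so QilE is inactive.
With no repressor bound, *orvB* is transcribed.
So OrvB is produced and active.
With repressor OrvB bound, *bexD* is not transcribed.
So BexD is not produced.
No repressor is bound and SibU is active, so *qilK* is transcribed.
→ *qilK* is ON in A.
Condition B:
Fumarate is absent, so FenU is active.
No repressor is bound and FenU is active, so *qilU* is transcribed.
So QilU is produced and active.
With repressor QilU bound, *sibU* is not transcribed.
So SibU is not produced.
MoO₄²⁻ is present, so QilY is active.
Cu²⁺ is present, so QilE is inactive.
With no repressor bound, *orvB* is transcribed.
So OrvB is produced and active.
With repressor OrvB bound, *bexD* is not transcribed.
So BexD is not produced.
With repressor QilY bound, *qilK* is not transcribed.
→ *qilK* is OFF in B.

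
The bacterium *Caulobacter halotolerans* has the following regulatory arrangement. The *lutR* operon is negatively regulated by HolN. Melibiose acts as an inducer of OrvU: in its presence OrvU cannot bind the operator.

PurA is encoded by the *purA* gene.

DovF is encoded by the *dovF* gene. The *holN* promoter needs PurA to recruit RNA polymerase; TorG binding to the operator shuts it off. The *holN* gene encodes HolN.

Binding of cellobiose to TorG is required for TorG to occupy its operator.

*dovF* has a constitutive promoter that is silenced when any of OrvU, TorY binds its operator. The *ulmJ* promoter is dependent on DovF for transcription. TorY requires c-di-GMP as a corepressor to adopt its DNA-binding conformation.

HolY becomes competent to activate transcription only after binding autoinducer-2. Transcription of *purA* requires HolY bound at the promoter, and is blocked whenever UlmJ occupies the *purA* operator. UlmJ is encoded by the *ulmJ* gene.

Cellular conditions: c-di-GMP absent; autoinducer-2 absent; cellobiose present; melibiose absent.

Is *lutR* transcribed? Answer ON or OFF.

ON

Melibiose is absent, so OrvU is active.
c-di-GMP is absent, so TorY is inactive.
With repressor OrvU bound, *dovF* is not transcribed.
So DovF is not produced.
Required activator DovF is absent, so *ulmJ* is not transcribed.
So UlmJ is not produced.
Autoinducer-2 is absent, so HolY is inactive.
Required activator HolY is absent, so *purA* is not transcribed.
So PurA is not produced.
Cellobiose is present, so TorG is active.
With repressor TorG bound, *holN* is not transcribed.
So HolN is not produced.
With no repressor bound, *lutR* is transcribed.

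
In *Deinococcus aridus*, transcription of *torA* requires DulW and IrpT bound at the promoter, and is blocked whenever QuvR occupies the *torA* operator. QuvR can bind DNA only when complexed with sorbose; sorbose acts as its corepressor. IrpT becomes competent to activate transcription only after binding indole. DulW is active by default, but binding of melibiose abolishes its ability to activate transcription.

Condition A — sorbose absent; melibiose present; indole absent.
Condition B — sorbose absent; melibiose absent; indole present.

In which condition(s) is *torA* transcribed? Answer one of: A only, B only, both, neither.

Condition A:
Sorbose is absent, so QuvR is inactive.
Melibiose is present, so DulW is inactive.
Indole is absent, so IrpT is inactive.
Required activator DulW is absent, so *torA* is not transcribed.
→ *torA* is OFF in A.
Condition B:
Sorbose is absent, so QuvR is inactive.
Melibiose is absent, so DulW is active.
Indole is present, so IrpT is active.
No repressor is bound and DulW and IrpT are active, so *torA* is transcribed.
→ *torA* is ON in B.

B only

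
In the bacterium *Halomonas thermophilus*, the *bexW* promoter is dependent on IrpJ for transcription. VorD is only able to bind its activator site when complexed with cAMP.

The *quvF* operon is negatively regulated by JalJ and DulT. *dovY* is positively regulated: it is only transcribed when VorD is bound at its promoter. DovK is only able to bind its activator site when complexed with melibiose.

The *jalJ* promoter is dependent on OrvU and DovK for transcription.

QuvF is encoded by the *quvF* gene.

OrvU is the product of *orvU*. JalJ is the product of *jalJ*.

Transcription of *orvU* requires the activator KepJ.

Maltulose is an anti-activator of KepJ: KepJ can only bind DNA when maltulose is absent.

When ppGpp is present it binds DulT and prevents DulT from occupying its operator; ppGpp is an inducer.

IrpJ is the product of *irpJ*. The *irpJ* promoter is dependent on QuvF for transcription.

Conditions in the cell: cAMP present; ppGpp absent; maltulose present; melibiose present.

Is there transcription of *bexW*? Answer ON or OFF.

Maltulose is present, so KepJ is inactive.
Required activator KepJ is absent, so *orvU* is not transcribed.
So OrvU is not produced.
Melibiose is present, so DovK is active.
Required activator OrvU is absent, so *jalJ* is not transcribed.
So JalJ is not produced.
ppGpp is absent, so DulT is active.
With repressor DulT bound, *quvF* is not transcribed.
So QuvF is not produced.
Required activator QuvF is absent, so *irpJ* is not transcribed.
So IrpJ is not produced.
Required activator IrpJ is absent, so *bexW* is not transcribed.

OFF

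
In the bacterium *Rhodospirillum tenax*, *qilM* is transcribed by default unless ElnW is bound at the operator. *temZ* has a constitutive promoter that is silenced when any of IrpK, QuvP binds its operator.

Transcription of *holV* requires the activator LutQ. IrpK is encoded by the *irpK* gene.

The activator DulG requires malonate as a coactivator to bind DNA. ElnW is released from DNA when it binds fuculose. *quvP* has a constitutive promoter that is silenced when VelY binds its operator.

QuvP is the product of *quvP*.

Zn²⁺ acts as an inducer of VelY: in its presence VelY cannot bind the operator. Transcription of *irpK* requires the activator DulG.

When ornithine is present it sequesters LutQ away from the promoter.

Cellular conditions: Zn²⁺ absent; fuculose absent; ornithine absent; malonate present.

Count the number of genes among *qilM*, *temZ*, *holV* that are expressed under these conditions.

Fuculose is absent, so ElnW is active.
With repressor ElnW bound, *qilM* is not transcribed.
→ *qilM* is OFF.
Malonate is present, so DulG is active.
No repressor is bound and DulG is active, so *irpK* is transcribed.
So IrpK is produced and active.
Zn²⁺ is absent, so VelY is active.
With repressor VelY bound, *quvP* is not transcribed.
So QuvP is not produced.
With repressor IrpK bound, *temZ* is not transcribed.
→ *temZ* is OFF.
Ornithine is absent, so LutQ is active.
No repressor is bound and LutQ is active, so *holV* is transcribed.
→ *holV* is ON.
1 of the 3 genes is transcribed.

1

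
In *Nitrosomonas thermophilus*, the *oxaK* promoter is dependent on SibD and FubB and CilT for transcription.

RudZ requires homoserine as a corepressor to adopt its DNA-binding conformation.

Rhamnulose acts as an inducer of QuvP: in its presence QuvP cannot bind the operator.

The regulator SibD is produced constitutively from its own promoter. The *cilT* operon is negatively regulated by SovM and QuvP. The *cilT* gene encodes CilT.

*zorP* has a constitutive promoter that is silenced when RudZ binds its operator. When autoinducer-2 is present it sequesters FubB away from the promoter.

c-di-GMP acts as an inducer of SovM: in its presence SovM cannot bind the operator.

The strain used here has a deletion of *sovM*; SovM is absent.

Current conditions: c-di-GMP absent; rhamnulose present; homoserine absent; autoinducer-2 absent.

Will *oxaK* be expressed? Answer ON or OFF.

SibD is produced constitutively and is active.
Autoinducer-2 is absent, so FubB is active.
SovM is non-functional in this strain, so it has no effect.
Rhamnulose is present, so QuvP is inactive.
With no repressor bound, *cilT* is transcribed.
So CilT is produced and active.
No repressor is bound and SibD and FubB and CilT are active, so *oxaK* is transcribed.

ON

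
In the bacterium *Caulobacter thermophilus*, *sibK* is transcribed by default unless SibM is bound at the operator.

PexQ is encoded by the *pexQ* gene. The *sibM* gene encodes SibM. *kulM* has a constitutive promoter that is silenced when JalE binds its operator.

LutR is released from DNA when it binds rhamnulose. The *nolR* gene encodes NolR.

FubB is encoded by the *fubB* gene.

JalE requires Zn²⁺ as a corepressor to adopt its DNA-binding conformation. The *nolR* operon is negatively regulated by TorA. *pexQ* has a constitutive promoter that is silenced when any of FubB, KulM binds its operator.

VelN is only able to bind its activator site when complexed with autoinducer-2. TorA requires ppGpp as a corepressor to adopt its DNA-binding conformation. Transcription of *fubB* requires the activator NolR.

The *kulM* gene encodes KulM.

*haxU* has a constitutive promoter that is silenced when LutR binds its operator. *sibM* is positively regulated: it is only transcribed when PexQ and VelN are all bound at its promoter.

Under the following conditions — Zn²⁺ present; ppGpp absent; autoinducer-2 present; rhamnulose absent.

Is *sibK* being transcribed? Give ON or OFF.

ON

ppGpp is absent, so TorA is inactive.
With no repressor bound, *nolR* is transcribed.
So NolR is produced and active.
No repressor is bound and NolR is active, so *fubB* is transcribed.
So FubB is produced and active.
Zn²⁺ is present, so JalE is active.
With repressor JalE bound, *kulM* is not transcribed.
So KulM is not produced.
With repressor FubB bound, *pexQ* is not transcribed.
So PexQ is not produced.
Autoinducer-2 is present, so VelN is active.
Required activator PexQ is absent, so *sibM* is not transcribed.
So SibM is not produced.
With no repressor bound, *sibK* is transcribed.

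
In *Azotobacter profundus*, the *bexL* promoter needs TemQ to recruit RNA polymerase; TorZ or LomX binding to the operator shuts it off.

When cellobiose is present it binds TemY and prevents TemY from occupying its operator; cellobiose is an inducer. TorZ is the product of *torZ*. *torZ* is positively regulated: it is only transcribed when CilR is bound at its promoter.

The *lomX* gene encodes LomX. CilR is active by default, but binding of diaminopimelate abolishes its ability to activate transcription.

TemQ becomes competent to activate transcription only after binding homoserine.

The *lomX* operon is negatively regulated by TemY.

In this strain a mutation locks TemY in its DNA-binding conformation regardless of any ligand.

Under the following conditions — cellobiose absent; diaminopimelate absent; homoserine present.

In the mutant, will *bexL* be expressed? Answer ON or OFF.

OFF

Homoserine is present, so TemQ is active.
Diaminopimelate is absent, so CilR is active.
No repressor is bound and CilR is active, so *torZ* is transcribed.
So TorZ is produced and active.
TemY is constitutively active in this strain.
With repressor TemY bound, *lomX* is not transcribed.
So LomX is not produced.
With repressor TorZ bound, *bexL* is not transcribed.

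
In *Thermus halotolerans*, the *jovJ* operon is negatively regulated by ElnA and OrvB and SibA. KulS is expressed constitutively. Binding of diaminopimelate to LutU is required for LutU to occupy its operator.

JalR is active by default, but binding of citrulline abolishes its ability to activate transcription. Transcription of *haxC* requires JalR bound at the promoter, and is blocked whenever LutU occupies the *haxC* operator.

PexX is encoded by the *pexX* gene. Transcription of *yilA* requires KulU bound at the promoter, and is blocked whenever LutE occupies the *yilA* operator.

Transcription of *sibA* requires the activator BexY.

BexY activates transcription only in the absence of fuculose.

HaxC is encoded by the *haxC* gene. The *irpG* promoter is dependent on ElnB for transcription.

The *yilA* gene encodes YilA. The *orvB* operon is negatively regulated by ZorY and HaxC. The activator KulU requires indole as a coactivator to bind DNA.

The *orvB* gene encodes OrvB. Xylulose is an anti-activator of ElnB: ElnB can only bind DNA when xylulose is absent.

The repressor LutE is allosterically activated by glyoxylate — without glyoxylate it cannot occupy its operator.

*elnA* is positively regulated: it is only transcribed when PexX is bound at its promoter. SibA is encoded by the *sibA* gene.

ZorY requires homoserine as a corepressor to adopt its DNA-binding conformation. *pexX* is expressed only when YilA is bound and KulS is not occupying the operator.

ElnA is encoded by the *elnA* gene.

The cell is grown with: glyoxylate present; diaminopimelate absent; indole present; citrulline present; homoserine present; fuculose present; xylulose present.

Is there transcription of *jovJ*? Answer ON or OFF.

ON

Indole is present, so KulU is active.
Glyoxylate is present, so LutE is active.
With repressor LutE bound, *yilA* is not transcribed.
So YilA is not produced.
KulS is produced constitutively and is active.
With repressor KulS bound, *pexX* is not transcribed.
So PexX is not produced.
Required activator PexX is absent, so *elnA* is not transcribed.
So ElnA is not produced.
Homoserine is present, so ZorY is active.
Diaminopimelate is absent, so LutU is inactive.
Citrulline is present, so JalR is inactive.
Required activator JalR is absent, so *haxC* is not transcribed.
So HaxC is not produced.
With repressor ZorY bound, *orvB* is not transcribed.
So OrvB is not produced.
Fuculose is present, so BexY is inactive.
Required activator BexY is absent, so *sibA* is not transcribed.
So SibA is not produced.
With no repressor bound, *jovJ* is transcribed.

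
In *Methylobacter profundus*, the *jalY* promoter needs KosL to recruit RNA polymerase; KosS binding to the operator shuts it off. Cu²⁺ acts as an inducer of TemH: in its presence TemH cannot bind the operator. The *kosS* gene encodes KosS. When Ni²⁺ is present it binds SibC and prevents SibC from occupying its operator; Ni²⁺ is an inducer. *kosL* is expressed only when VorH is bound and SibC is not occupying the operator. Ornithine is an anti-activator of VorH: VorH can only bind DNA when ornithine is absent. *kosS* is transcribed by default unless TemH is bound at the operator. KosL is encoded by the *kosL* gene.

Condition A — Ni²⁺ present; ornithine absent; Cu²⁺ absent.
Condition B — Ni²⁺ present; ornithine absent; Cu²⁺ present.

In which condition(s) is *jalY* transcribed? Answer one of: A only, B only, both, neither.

A only

Condition A:
Ni²⁺ is present, so SibC is inactive.
Ornithine is absent, so VorH is active.
No repressor is bound and VorH is active, so *kosL* is transcribed.
So KosL is produced and active.
Cu²⁺ is absent, so TemH is active.
With repressor TemH bound, *kosS* is not transcribed.
So KosS is not produced.
No repressor is bound and KosL is active, so *jalY* is transcribed.
→ *jalY* is ON in A.
Condition B:
Ni²⁺ is present, so SibC is inactive.
Ornithine is absent, so VorH is active.
No repressor is bound and VorH is active, so *kosL* is transcribed.
So KosL is produced and active.
Cu²⁺ is present, so TemH is inactive.
With no repressor bound, *kosS* is transcribed.
So KosS is produced and active.
With repressor KosS bound, *jalY* is not transcribed.
→ *jalY* is OFF in B.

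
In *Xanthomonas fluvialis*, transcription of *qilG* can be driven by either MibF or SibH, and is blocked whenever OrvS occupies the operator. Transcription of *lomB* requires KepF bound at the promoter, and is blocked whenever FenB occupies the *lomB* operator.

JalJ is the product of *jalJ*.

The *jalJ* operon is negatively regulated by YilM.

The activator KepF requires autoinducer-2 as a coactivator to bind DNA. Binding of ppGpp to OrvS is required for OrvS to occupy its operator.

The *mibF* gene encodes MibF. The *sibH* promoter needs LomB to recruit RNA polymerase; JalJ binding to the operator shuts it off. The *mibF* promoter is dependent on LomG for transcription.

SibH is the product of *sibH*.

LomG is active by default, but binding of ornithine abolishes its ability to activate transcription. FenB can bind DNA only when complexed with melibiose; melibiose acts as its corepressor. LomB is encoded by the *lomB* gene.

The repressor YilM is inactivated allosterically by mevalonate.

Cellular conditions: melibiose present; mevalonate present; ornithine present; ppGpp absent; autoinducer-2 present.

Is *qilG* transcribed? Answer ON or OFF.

OFF

Ornithine is present, so LomG is inactive.
Required activator LomG is absent, so *mibF* is not transcribed.
So MibF is not produced.
Mevalonate is present, so YilM is inactive.
With no repressor bound, *jalJ* is transcribed.
So JalJ is produced and active.
Melibiose is present, so FenB is active.
Autoinducer-2 is present, so KepF is active.
With repressor FenB bound, *lomB* is not transcribed.
So LomB is not produced.
With repressor JalJ bound, *sibH* is not transcribed.
So SibH is not produced.
ppGpp is absent, so OrvS is inactive.
No activator is available at the *qilG* promoter, so *qilG* is not transcribed.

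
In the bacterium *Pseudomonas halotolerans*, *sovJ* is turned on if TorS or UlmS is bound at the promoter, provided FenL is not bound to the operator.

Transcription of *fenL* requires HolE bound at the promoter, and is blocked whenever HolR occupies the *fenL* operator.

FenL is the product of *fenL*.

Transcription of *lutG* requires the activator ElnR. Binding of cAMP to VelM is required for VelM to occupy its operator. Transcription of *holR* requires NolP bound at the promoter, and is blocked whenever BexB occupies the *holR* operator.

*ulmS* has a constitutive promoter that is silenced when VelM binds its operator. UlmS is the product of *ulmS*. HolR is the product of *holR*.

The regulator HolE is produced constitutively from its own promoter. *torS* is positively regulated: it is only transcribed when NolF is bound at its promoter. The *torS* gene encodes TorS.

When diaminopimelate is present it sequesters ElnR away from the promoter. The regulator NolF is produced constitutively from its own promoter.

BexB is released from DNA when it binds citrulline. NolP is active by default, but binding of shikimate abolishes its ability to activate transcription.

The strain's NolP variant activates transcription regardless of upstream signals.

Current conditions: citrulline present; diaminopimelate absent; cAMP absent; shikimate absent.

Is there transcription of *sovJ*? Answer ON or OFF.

NolF is produced constitutively and is active.
No repressor is bound and NolF is active, so *torS* is transcribed.
So TorS is produced and active.
Citrulline is present, so BexB is inactive.
NolP is constitutively active in this strain.
No repressor is bound and NolP is active, so *holR* is transcribed.
So HolR is produced and active.
HolE is produced constitutively and is active.
With repressor HolR bound, *fenL* is not transcribed.
So FenL is not produced.
cAMP is absent, so VelM is inactive.
With no repressor bound, *ulmS* is transcribed.
So UlmS is produced and active.
Activator TorS is present, so *sovJ* is transcribed.

ON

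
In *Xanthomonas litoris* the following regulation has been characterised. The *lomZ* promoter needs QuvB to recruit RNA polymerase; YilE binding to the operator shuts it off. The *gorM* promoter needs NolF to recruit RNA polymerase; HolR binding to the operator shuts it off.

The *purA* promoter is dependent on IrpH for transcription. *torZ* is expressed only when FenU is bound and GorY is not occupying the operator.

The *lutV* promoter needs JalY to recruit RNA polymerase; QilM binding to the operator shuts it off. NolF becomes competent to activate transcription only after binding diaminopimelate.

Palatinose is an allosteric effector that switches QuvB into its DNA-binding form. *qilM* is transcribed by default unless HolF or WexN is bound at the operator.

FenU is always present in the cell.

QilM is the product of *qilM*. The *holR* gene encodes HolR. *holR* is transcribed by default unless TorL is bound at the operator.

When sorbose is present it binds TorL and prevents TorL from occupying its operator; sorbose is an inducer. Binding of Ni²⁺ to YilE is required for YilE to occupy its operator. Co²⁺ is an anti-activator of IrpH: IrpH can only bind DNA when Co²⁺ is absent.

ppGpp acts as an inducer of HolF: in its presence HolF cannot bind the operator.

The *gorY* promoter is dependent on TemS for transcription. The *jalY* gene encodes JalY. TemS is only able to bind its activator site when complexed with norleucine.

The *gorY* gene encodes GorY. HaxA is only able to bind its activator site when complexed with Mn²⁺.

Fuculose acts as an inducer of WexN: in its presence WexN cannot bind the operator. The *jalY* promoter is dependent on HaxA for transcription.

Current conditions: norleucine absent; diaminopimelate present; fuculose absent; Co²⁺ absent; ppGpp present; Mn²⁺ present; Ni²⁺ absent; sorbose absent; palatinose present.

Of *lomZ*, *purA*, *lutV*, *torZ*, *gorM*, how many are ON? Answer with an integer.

5

Palatinose is present, so QuvB is active.
Ni²⁺ is absent, so YilE is inactive.
No repressor is bound and QuvB is active, so *lomZ* is transcribed.
→ *lomZ* is ON.
Co²⁺ is absent, so IrpH is active.
No repressor is bound and IrpH is active, so *purA* is transcribed.
→ *purA* is ON.
Mn²⁺ is present, so HaxA is active.
No repressor is bound and HaxA is active, so *jalY* is transcribed.
So JalY is produced and active.
ppGpp is present, so HolF is inactive.
Fuculose is absent, so WexN is active.
With repressor WexN bound, *qilM* is not transcribed.
So QilM is not produced.
No repressor is bound and JalY is active, so *lutV* is transcribed.
→ *lutV* is ON.
FenU is produced constitutively and is active.
Norleucine is absent, so TemS is inactive.
Required activator TemS is absent, so *gorY* is not transcribed.
So GorY is not produced.
No repressor is bound and FenU is active, so *torZ* is transcribed.
→ *torZ* is ON.
Sorbose is absent, so TorL is active.
With repressor TorL bound, *holR* is not transcribed.
So HolR is not produced.
Diaminopimelate is present, so NolF is active.
No repressor is bound and NolF is active, so *gorM* is transcribed.
→ *gorM* is ON.
5 of the 5 genes are transcribed.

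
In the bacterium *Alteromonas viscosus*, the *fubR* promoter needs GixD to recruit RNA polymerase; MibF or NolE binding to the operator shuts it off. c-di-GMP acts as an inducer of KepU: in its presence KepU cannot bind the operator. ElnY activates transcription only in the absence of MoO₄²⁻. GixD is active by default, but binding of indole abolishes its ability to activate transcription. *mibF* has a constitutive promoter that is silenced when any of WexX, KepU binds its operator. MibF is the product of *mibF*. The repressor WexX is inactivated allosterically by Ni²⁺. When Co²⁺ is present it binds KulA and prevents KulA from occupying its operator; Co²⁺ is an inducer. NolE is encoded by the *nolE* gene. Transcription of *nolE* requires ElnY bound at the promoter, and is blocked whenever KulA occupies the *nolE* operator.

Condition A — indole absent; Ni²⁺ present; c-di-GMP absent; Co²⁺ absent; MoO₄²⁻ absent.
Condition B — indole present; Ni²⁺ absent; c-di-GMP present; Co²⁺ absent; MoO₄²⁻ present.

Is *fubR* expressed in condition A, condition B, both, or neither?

A only

Condition A:
Indole is absent, so GixD is active.
Ni²⁺ is present, so WexX is inactive.
c-di-GMP is absent, so KepU is active.
With repressor KepU bound, *mibF* is not transcribed.
So MibF is not produced.
Co²⁺ is absent, so KulA is active.
MoO₄²⁻ is absent, so ElnY is active.
With repressor KulA bound, *nolE* is not transcribed.
So NolE is not produced.
No repressor is bound and GixD is active, so *fubR* is transcribed.
→ *fubR* is ON in A.
Condition B:
Indole is present, so GixD is inactive.
Ni²⁺ is absent, so WexX is active.
c-di-GMP is present, so KepU is inactive.
With repressor WexX bound, *mibF* is not transcribed.
So MibF is not produced.
Co²⁺ is absent, so KulA is active.
MoO₄²⁻ is present, so ElnY is inactive.
With repressor KulA bound, *nolE* is not transcribed.
So NolE is not produced.
Required activator GixD is absent, so *fubR* is not transcribed.
→ *fubR* is OFF in B.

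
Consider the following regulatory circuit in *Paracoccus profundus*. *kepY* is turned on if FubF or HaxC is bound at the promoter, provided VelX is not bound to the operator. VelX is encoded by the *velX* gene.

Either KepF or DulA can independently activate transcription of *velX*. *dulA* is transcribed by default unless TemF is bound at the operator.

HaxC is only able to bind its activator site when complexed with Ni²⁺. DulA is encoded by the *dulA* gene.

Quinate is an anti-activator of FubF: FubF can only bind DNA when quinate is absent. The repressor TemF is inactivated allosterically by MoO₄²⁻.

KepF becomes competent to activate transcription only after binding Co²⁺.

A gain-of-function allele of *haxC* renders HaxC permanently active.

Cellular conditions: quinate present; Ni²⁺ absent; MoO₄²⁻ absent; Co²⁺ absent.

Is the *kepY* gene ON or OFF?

Quinate is present, so FubF is inactive.
HaxC is constitutively active in this strain.
Co²⁺ is absent, so KepF is inactive.
MoO₄²⁻ is absent, so TemF is active.
With repressor TemF bound, *dulA* is not transcribed.
So DulA is not produced.
No activator is available at the *velX* promoter, so *velX* is not transcribed.
So VelX is not produced.
Activator HaxC is present, so *kepY* is transcribed.

ON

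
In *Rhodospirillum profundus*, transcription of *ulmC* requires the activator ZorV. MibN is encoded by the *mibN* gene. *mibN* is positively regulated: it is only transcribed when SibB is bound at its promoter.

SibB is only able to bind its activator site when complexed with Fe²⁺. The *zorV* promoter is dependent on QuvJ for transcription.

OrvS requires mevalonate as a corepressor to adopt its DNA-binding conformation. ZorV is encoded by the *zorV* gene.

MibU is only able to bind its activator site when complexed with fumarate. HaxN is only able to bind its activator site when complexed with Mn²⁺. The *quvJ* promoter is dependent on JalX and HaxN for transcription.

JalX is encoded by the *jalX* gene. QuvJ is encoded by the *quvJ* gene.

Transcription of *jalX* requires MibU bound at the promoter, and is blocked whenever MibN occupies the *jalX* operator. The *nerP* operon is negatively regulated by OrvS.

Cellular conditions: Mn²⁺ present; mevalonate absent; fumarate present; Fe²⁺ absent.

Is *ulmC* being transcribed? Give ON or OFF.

Fe²⁺ is absent, so SibB is inactive.
Required activator SibB is absent, so *mibN* is not transcribed.
So MibN is not produced.
Fumarate is present, so MibU is active.
No repressor is bound and MibU is active, so *jalX* is transcribed.
So JalX is produced and active.
Mn²⁺ is present, so HaxN is active.
No repressor is bound and JalX and HaxN are active, so *quvJ* is transcribed.
So QuvJ is produced and active.
No repressor is bound and QuvJ is active, so *zorV* is transcribed.
So ZorV is produced and active.
No repressor is bound and ZorV is active, so *ulmC* is transcribed.

ON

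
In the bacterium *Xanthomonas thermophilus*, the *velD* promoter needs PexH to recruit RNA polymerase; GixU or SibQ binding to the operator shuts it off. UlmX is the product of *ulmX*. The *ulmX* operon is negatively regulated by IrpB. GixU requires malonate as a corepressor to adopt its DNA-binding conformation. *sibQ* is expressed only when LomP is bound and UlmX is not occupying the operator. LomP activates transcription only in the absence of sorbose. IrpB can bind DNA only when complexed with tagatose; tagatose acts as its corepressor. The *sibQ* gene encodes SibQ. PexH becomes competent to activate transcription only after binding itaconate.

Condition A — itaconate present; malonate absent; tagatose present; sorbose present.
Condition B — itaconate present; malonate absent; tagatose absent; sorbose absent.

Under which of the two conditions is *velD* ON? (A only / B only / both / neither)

both

Condition A:
Itaconate is present, so PexH is active.
Malonate is absent, so GixU is inactive.
Tagatose is present, so IrpB is active.
With repressor IrpB bound, *ulmX* is not transcribed.
So UlmX is not produced.
Sorbose is present, so LomP is inactive.
Required activator LomP is absent, so *sibQ* is not transcribed.
So SibQ is not produced.
No repressor is bound and PexH is active, so *velD* is transcribed.
→ *velD* is ON in A.
Condition B:
Itaconate is present, so PexH is active.
Malonate is absent, so GixU is inactive.
Tagatose is absent, so IrpB is inactive.
With no repressor bound, *ulmX* is transcribed.
So UlmX is produced and active.
Sorbose is absent, so LomP is active.
With repressor UlmX bound, *sibQ* is not transcribed.
So SibQ is not produced.
No repressor is bound and PexH is active, so *velD* is transcribed.
→ *velD* is ON in B.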